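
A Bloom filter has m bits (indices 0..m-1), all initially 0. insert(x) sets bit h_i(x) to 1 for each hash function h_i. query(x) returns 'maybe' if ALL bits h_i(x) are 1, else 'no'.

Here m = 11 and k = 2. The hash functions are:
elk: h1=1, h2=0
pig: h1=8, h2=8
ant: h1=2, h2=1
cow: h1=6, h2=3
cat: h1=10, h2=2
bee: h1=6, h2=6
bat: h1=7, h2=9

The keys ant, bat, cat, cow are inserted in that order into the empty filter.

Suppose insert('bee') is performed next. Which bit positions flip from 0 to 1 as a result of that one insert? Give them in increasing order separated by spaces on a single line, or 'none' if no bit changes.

Start: bits=00000000000
After insert 'ant': sets bits 1 2 -> bits=01100000000
After insert 'bat': sets bits 7 9 -> bits=01100001010
After insert 'cat': sets bits 2 10 -> bits=01100001011
After insert 'cow': sets bits 3 6 -> bits=01110011011
insert 'bee' would touch bits 6; currently bit6=1
Bits that are 0 among those (would change 0->1): none

Answer: none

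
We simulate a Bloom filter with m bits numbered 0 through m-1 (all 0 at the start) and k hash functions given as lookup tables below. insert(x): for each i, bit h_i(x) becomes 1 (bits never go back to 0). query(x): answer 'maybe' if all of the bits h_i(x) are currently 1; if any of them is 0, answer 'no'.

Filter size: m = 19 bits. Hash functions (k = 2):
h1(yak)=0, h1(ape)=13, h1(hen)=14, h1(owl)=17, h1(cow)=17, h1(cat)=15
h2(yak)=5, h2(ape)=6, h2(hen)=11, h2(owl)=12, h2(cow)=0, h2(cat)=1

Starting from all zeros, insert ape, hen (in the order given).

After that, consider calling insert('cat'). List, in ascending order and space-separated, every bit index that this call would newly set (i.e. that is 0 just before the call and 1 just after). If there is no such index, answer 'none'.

Start: bits=0000000000000000000
After insert 'ape': sets bits 6 13 -> bits=0000001000000100000
After insert 'hen': sets bits 11 14 -> bits=0000001000010110000
insert 'cat' would touch bits 1 15; currently bit1=0, bit15=0
Bits that are 0 among those (would change 0->1): 1 15

Answer: 1 15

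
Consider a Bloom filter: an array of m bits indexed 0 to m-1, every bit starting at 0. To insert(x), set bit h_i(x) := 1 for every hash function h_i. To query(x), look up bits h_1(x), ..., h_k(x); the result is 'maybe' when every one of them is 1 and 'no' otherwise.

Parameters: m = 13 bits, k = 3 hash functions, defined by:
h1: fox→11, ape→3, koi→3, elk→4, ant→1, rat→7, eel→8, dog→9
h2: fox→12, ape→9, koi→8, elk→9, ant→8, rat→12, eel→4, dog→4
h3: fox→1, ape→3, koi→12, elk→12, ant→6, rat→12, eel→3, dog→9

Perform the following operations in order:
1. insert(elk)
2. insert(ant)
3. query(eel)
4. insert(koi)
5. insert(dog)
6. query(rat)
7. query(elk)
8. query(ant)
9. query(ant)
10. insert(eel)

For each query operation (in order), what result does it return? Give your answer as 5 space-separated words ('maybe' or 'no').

Start: bits=0000000000000
Op 1: insert elk -> sets bits 4 9 12 -> bits=0000100001001
Op 2: insert ant -> sets bits 1 6 8 -> bits=0100101011001
Op 3: query eel -> checks bit3=0, bit4=1, bit8=1 (has a 0) -> no
Op 4: insert koi -> sets bits 3 8 12 -> bits=0101101011001
Op 5: insert dog -> sets bits 4 9 -> bits=0101101011001
Op 6: query rat -> checks bit7=0, bit12=1 (has a 0) -> no
Op 7: query elk -> checks bit4=1, bit9=1, bit12=1 (all 1) -> maybe
Op 8: query ant -> checks bit1=1, bit6=1, bit8=1 (all 1) -> maybe
Op 9: query ant -> checks bit1=1, bit6=1, bit8=1 (all 1) -> maybe
Op 10: insert eel -> sets bits 3 4 8 -> bits=0101101011001
Query results in order: no no maybe maybe maybe

Answer: no no maybe maybe maybe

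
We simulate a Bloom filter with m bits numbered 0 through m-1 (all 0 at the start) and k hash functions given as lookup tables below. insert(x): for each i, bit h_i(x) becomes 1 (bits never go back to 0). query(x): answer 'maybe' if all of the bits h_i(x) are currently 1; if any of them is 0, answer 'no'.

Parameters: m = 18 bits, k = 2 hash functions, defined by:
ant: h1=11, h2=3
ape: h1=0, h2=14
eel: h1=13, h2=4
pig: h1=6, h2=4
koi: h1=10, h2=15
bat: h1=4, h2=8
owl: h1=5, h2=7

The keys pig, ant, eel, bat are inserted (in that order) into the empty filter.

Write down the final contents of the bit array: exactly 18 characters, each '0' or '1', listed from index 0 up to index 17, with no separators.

Answer: 000110101001010000

Derivation:
Start: bits=000000000000000000
After insert 'pig': sets bits 4 6 -> bits=000010100000000000
After insert 'ant': sets bits 3 11 -> bits=000110100001000000
After insert 'eel': sets bits 4 13 -> bits=000110100001010000
After insert 'bat': sets bits 4 8 -> bits=000110101001010000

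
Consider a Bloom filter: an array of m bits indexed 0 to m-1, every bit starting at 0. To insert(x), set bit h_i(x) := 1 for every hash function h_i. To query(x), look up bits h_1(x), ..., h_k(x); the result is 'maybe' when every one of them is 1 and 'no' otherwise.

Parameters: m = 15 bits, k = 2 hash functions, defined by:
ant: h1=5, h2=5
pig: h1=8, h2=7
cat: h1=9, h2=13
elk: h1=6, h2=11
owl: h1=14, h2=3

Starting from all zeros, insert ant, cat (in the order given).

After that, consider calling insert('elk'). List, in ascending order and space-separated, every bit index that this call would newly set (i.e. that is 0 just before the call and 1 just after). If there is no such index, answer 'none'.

Answer: 6 11

Derivation:
Start: bits=000000000000000
After insert 'ant': sets bits 5 -> bits=000001000000000
After insert 'cat': sets bits 9 13 -> bits=000001000100010
insert 'elk' would touch bits 6 11; currently bit6=0, bit11=0
Bits that are 0 among those (would change 0->1): 6 11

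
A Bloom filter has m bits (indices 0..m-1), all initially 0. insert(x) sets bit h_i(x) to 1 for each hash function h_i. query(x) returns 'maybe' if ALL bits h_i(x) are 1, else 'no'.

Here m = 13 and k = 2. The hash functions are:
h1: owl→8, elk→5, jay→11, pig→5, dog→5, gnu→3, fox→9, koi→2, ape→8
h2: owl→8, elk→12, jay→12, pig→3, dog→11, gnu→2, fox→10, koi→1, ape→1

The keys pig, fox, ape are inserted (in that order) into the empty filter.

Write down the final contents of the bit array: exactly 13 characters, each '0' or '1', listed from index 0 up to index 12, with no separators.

Start: bits=0000000000000
After insert 'pig': sets bits 3 5 -> bits=0001010000000
After insert 'fox': sets bits 9 10 -> bits=0001010001100
After insert 'ape': sets bits 1 8 -> bits=0101010011100

Answer: 0101010011100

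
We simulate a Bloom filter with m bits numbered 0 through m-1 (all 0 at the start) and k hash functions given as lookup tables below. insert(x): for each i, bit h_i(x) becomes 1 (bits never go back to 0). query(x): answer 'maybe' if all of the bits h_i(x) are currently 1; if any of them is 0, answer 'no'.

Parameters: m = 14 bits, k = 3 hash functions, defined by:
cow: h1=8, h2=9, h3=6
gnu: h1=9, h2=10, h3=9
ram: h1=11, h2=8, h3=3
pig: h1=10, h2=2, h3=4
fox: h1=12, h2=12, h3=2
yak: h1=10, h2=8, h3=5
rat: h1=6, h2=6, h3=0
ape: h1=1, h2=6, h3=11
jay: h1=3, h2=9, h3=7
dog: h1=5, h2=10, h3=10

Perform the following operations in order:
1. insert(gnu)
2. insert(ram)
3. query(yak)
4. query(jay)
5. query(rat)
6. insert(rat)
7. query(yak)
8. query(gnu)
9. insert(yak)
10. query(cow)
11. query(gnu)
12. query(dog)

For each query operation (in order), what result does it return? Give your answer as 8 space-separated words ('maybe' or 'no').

Answer: no no no no maybe maybe maybe maybe

Derivation:
Start: bits=00000000000000
Op 1: insert gnu -> sets bits 9 10 -> bits=00000000011000
Op 2: insert ram -> sets bits 3 8 11 -> bits=00010000111100
Op 3: query yak -> checks bit5=0, bit8=1, bit10=1 (has a 0) -> no
Op 4: query jay -> checks bit3=1, bit7=0, bit9=1 (has a 0) -> no
Op 5: query rat -> checks bit0=0, bit6=0 (has a 0) -> no
Op 6: insert rat -> sets bits 0 6 -> bits=10010010111100
Op 7: query yak -> checks bit5=0, bit8=1, bit10=1 (has a 0) -> no
Op 8: query gnu -> checks bit9=1, bit10=1 (all 1) -> maybe
Op 9: insert yak -> sets bits 5 8 10 -> bits=10010110111100
Op 10: query cow -> checks bit6=1, bit8=1, bit9=1 (all 1) -> maybe
Op 11: query gnu -> checks bit9=1, bit10=1 (all 1) -> maybe
Op 12: query dog -> checks bit5=1, bit10=1 (all 1) -> maybe
Query results in order: no no no no maybe maybe maybe maybe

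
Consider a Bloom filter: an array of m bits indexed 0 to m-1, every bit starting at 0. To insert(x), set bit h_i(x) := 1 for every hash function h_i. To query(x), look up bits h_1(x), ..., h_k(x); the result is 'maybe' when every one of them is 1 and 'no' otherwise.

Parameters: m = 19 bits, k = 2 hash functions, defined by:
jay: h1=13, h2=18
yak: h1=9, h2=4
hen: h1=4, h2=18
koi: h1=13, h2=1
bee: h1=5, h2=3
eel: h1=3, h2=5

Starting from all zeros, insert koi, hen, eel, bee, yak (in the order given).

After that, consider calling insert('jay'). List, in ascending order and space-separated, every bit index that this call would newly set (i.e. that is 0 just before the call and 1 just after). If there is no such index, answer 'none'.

Answer: none

Derivation:
Start: bits=0000000000000000000
After insert 'koi': sets bits 1 13 -> bits=0100000000000100000
After insert 'hen': sets bits 4 18 -> bits=0100100000000100001
After insert 'eel': sets bits 3 5 -> bits=0101110000000100001
After insert 'bee': sets bits 3 5 -> bits=0101110000000100001
After insert 'yak': sets bits 4 9 -> bits=0101110001000100001
insert 'jay' would touch bits 13 18; currently bit13=1, bit18=1
Bits that are 0 among those (would change 0->1): none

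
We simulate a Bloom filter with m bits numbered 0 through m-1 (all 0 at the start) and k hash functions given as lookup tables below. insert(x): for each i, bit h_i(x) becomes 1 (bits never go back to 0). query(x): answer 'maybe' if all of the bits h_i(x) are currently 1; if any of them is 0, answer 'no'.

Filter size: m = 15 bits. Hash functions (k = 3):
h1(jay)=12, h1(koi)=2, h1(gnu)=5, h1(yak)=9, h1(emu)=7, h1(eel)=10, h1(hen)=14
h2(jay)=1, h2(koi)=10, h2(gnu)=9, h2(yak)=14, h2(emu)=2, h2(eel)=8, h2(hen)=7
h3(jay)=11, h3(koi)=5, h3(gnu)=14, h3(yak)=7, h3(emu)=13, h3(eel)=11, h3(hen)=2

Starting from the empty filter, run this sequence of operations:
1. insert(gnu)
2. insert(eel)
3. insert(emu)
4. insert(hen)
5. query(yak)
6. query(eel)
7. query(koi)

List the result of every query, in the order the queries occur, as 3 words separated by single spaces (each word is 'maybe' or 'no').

Start: bits=000000000000000
Op 1: insert gnu -> sets bits 5 9 14 -> bits=000001000100001
Op 2: insert eel -> sets bits 8 10 11 -> bits=000001001111001
Op 3: insert emu -> sets bits 2 7 13 -> bits=001001011111011
Op 4: insert hen -> sets bits 2 7 14 -> bits=001001011111011
Op 5: query yak -> checks bit7=1, bit9=1, bit14=1 (all 1) -> maybe
Op 6: query eel -> checks bit8=1, bit10=1, bit11=1 (all 1) -> maybe
Op 7: query koi -> checks bit2=1, bit5=1, bit10=1 (all 1) -> maybe
Query results in order: maybe maybe maybe

Answer: maybe maybe maybe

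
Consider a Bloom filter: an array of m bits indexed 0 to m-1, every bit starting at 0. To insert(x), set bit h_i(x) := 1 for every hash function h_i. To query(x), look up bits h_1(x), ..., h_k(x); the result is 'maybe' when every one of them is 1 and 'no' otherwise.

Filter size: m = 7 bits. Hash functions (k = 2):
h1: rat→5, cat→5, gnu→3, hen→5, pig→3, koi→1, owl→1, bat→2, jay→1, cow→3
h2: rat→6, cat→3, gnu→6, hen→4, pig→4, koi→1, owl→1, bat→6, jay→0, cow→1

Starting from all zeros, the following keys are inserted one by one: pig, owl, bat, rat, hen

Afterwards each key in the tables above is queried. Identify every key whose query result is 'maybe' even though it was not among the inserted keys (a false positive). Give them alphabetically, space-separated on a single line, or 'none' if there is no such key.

Start: bits=0000000
After insert 'pig': sets bits 3 4 -> bits=0001100
After insert 'owl': sets bits 1 -> bits=0101100
After insert 'bat': sets bits 2 6 -> bits=0111101
After insert 'rat': sets bits 5 6 -> bits=0111111
After insert 'hen': sets bits 4 5 -> bits=0111111
Not inserted: cat cow gnu jay koi — query each against bits=0111111:
query cat: checks bit3=1, bit5=1 (all 1) -> maybe => FALSE POSITIVE
query cow: checks bit1=1, bit3=1 (all 1) -> maybe => FALSE POSITIVE
query gnu: checks bit3=1, bit6=1 (all 1) -> maybe => FALSE POSITIVE
query jay: checks bit0=0, bit1=1 (has a 0) -> no => not a false positive
query koi: checks bit1=1 (all 1) -> maybe => FALSE POSITIVE
False positives (alphabetical): cat cow gnu koi

Answer: cat cow gnu koi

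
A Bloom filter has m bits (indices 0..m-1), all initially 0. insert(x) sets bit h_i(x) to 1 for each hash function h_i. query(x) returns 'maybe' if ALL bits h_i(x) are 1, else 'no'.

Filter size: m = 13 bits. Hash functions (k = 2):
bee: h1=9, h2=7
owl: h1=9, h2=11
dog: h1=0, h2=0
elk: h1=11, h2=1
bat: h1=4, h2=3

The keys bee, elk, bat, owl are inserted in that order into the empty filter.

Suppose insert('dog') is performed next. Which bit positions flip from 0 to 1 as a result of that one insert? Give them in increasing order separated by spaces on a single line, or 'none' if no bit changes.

Start: bits=0000000000000
After insert 'bee': sets bits 7 9 -> bits=0000000101000
After insert 'elk': sets bits 1 11 -> bits=0100000101010
After insert 'bat': sets bits 3 4 -> bits=0101100101010
After insert 'owl': sets bits 9 11 -> bits=0101100101010
insert 'dog' would touch bits 0; currently bit0=0
Bits that are 0 among those (would change 0->1): 0

Answer: 0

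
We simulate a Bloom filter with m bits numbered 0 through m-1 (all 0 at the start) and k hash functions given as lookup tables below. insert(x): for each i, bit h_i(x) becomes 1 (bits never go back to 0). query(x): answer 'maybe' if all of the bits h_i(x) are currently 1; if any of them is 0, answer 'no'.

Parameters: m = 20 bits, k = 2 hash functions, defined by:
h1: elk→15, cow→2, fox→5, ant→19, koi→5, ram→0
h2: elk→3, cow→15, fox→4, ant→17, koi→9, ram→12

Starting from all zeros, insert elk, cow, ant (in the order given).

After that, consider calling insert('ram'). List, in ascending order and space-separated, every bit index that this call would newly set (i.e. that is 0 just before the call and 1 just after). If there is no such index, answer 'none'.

Start: bits=00000000000000000000
After insert 'elk': sets bits 3 15 -> bits=00010000000000010000
After insert 'cow': sets bits 2 15 -> bits=00110000000000010000
After insert 'ant': sets bits 17 19 -> bits=00110000000000010101
insert 'ram' would touch bits 0 12; currently bit0=0, bit12=0
Bits that are 0 among those (would change 0->1): 0 12

Answer: 0 12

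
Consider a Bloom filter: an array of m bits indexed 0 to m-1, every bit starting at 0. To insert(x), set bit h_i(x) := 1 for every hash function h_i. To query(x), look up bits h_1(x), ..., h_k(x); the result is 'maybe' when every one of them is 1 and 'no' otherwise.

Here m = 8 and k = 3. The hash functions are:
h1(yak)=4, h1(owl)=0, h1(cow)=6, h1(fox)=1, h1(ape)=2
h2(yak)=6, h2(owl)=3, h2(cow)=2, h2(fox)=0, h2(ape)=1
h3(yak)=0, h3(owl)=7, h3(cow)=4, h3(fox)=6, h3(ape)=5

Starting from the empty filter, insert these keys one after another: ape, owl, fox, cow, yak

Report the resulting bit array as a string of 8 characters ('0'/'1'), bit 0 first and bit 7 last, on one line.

Start: bits=00000000
After insert 'ape': sets bits 1 2 5 -> bits=01100100
After insert 'owl': sets bits 0 3 7 -> bits=11110101
After insert 'fox': sets bits 0 1 6 -> bits=11110111
After insert 'cow': sets bits 2 4 6 -> bits=11111111
After insert 'yak': sets bits 0 4 6 -> bits=11111111

Answer: 11111111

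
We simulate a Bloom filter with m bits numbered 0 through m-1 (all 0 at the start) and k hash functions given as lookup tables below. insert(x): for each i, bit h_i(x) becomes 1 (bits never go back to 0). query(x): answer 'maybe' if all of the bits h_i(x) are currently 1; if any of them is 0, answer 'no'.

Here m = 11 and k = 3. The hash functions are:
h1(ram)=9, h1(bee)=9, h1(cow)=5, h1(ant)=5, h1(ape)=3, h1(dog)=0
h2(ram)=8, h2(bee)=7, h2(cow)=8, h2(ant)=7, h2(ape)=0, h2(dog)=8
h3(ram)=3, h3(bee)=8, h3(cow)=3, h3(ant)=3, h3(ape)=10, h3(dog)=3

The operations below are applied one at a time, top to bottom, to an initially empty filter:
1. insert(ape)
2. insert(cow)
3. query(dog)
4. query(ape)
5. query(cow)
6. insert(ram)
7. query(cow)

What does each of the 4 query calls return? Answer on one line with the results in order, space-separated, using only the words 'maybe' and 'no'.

Start: bits=00000000000
Op 1: insert ape -> sets bits 0 3 10 -> bits=10010000001
Op 2: insert cow -> sets bits 3 5 8 -> bits=10010100101
Op 3: query dog -> checks bit0=1, bit3=1, bit8=1 (all 1) -> maybe
Op 4: query ape -> checks bit0=1, bit3=1, bit10=1 (all 1) -> maybe
Op 5: query cow -> checks bit3=1, bit5=1, bit8=1 (all 1) -> maybe
Op 6: insert ram -> sets bits 3 8 9 -> bits=10010100111
Op 7: query cow -> checks bit3=1, bit5=1, bit8=1 (all 1) -> maybe
Query results in order: maybe maybe maybe maybe

Answer: maybe maybe maybe maybe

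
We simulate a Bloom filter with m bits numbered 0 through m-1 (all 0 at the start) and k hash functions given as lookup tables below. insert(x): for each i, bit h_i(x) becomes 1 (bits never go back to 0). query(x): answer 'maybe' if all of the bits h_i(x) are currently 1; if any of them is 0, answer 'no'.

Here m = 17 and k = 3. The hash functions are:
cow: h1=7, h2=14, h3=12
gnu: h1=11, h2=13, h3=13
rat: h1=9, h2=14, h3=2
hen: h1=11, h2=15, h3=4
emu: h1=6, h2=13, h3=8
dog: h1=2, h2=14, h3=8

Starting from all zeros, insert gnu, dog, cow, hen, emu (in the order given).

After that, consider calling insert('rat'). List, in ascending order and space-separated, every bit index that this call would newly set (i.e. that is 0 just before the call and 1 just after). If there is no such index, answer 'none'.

Answer: 9

Derivation:
Start: bits=00000000000000000
After insert 'gnu': sets bits 11 13 -> bits=00000000000101000
After insert 'dog': sets bits 2 8 14 -> bits=00100000100101100
After insert 'cow': sets bits 7 12 14 -> bits=00100001100111100
After insert 'hen': sets bits 4 11 15 -> bits=00101001100111110
After insert 'emu': sets bits 6 8 13 -> bits=00101011100111110
insert 'rat' would touch bits 2 9 14; currently bit2=1, bit9=0, bit14=1
Bits that are 0 among those (would change 0->1): 9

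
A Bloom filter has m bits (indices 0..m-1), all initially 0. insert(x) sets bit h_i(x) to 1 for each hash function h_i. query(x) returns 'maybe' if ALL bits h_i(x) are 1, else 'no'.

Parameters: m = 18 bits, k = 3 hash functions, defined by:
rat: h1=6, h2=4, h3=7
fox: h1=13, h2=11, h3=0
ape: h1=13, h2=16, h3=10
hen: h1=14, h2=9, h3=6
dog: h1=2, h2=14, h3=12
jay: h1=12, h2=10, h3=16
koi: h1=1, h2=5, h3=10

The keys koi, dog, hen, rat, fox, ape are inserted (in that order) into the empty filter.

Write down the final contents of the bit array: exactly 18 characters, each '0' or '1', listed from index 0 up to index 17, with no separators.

Start: bits=000000000000000000
After insert 'koi': sets bits 1 5 10 -> bits=010001000010000000
After insert 'dog': sets bits 2 12 14 -> bits=011001000010101000
After insert 'hen': sets bits 6 9 14 -> bits=011001100110101000
After insert 'rat': sets bits 4 6 7 -> bits=011011110110101000
After insert 'fox': sets bits 0 11 13 -> bits=111011110111111000
After insert 'ape': sets bits 10 13 16 -> bits=111011110111111010

Answer: 111011110111111010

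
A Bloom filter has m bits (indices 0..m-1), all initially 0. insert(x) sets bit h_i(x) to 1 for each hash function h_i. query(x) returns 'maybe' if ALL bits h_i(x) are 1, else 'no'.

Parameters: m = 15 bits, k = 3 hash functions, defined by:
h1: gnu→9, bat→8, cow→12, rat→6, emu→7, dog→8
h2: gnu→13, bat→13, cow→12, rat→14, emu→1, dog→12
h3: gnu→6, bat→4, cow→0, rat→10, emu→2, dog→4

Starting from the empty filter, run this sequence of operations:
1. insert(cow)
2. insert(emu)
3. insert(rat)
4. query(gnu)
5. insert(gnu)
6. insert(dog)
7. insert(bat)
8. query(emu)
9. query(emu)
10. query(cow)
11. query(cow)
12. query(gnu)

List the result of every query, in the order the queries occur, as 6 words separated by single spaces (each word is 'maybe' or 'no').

Answer: no maybe maybe maybe maybe maybe

Derivation:
Start: bits=000000000000000
Op 1: insert cow -> sets bits 0 12 -> bits=100000000000100
Op 2: insert emu -> sets bits 1 2 7 -> bits=111000010000100
Op 3: insert rat -> sets bits 6 10 14 -> bits=111000110010101
Op 4: query gnu -> checks bit6=1, bit9=0, bit13=0 (has a 0) -> no
Op 5: insert gnu -> sets bits 6 9 13 -> bits=111000110110111
Op 6: insert dog -> sets bits 4 8 12 -> bits=111010111110111
Op 7: insert bat -> sets bits 4 8 13 -> bits=111010111110111
Op 8: query emu -> checks bit1=1, bit2=1, bit7=1 (all 1) -> maybe
Op 9: query emu -> checks bit1=1, bit2=1, bit7=1 (all 1) -> maybe
Op 10: query cow -> checks bit0=1, bit12=1 (all 1) -> maybe
Op 11: query cow -> checks bit0=1, bit12=1 (all 1) -> maybe
Op 12: query gnu -> checks bit6=1, bit9=1, bit13=1 (all 1) -> maybe
Query results in order: no maybe maybe maybe maybe maybe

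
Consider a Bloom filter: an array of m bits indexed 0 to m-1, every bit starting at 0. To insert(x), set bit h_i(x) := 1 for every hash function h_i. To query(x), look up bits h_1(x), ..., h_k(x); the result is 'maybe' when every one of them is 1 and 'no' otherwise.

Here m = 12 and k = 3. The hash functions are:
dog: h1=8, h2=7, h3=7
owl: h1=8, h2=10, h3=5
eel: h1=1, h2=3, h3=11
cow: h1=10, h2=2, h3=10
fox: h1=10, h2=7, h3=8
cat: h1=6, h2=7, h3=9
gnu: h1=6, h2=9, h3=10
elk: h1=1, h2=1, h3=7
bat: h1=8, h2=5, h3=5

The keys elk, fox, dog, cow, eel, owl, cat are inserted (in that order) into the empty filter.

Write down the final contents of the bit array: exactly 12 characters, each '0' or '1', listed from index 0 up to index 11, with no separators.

Answer: 011101111111

Derivation:
Start: bits=000000000000
After insert 'elk': sets bits 1 7 -> bits=010000010000
After insert 'fox': sets bits 7 8 10 -> bits=010000011010
After insert 'dog': sets bits 7 8 -> bits=010000011010
After insert 'cow': sets bits 2 10 -> bits=011000011010
After insert 'eel': sets bits 1 3 11 -> bits=011100011011
After insert 'owl': sets bits 5 8 10 -> bits=011101011011
After insert 'cat': sets bits 6 7 9 -> bits=011101111111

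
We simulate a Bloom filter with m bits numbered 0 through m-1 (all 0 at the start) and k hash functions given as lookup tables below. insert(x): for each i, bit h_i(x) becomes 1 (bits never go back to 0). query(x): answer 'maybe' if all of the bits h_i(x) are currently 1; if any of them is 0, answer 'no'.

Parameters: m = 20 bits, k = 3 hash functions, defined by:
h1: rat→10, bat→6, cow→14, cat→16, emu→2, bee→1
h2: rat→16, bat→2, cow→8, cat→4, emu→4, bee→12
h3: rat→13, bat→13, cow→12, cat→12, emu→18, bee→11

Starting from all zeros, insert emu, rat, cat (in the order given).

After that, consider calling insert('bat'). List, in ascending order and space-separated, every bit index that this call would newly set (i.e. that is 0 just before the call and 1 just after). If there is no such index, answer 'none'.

Start: bits=00000000000000000000
After insert 'emu': sets bits 2 4 18 -> bits=00101000000000000010
After insert 'rat': sets bits 10 13 16 -> bits=00101000001001001010
After insert 'cat': sets bits 4 12 16 -> bits=00101000001011001010
insert 'bat' would touch bits 2 6 13; currently bit2=1, bit6=0, bit13=1
Bits that are 0 among those (would change 0->1): 6

Answer: 6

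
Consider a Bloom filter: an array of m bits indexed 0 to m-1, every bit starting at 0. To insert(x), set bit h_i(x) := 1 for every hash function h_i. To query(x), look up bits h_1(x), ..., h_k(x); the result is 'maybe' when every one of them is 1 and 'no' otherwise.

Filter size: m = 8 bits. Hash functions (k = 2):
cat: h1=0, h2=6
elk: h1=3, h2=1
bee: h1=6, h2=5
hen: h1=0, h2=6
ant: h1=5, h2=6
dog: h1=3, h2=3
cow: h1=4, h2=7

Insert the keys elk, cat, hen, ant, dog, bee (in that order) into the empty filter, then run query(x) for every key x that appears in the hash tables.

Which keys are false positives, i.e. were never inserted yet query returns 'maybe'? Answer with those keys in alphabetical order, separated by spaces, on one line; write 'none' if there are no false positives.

Start: bits=00000000
After insert 'elk': sets bits 1 3 -> bits=01010000
After insert 'cat': sets bits 0 6 -> bits=11010010
After insert 'hen': sets bits 0 6 -> bits=11010010
After insert 'ant': sets bits 5 6 -> bits=11010110
After insert 'dog': sets bits 3 -> bits=11010110
After insert 'bee': sets bits 5 6 -> bits=11010110
Not inserted: cow — query each against bits=11010110:
query cow: checks bit4=0, bit7=0 (has a 0) -> no => not a false positive
False positives (alphabetical): none

Answer: none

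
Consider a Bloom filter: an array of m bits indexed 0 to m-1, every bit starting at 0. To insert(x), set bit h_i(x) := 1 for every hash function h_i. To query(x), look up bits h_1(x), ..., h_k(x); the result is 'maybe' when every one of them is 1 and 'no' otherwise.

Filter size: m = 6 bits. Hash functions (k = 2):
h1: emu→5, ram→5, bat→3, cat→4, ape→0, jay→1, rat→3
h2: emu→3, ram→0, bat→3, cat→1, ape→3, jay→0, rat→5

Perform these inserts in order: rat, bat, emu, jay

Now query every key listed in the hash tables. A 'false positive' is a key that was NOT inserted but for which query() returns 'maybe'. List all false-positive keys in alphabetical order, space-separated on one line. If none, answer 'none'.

Answer: ape ram

Derivation:
Start: bits=000000
After insert 'rat': sets bits 3 5 -> bits=000101
After insert 'bat': sets bits 3 -> bits=000101
After insert 'emu': sets bits 3 5 -> bits=000101
After insert 'jay': sets bits 0 1 -> bits=110101
Not inserted: ape cat ram — query each against bits=110101:
query ape: checks bit0=1, bit3=1 (all 1) -> maybe => FALSE POSITIVE
query cat: checks bit1=1, bit4=0 (has a 0) -> no => not a false positive
query ram: checks bit0=1, bit5=1 (all 1) -> maybe => FALSE POSITIVE
False positives (alphabetical): ape ram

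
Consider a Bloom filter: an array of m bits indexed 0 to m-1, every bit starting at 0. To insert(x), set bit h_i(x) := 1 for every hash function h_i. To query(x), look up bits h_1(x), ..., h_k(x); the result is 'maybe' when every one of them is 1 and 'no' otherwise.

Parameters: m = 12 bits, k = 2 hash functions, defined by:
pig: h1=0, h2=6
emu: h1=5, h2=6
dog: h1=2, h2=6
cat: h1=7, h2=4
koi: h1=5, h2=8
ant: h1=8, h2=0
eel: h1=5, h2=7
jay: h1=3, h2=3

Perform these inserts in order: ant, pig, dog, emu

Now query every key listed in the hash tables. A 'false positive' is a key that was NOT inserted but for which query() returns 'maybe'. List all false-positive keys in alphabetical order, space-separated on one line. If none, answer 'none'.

Start: bits=000000000000
After insert 'ant': sets bits 0 8 -> bits=100000001000
After insert 'pig': sets bits 0 6 -> bits=100000101000
After insert 'dog': sets bits 2 6 -> bits=101000101000
After insert 'emu': sets bits 5 6 -> bits=101001101000
Not inserted: cat eel jay koi — query each against bits=101001101000:
query cat: checks bit4=0, bit7=0 (has a 0) -> no => not a false positive
query eel: checks bit5=1, bit7=0 (has a 0) -> no => not a false positive
query jay: checks bit3=0 (has a 0) -> no => not a false positive
query koi: checks bit5=1, bit8=1 (all 1) -> maybe => FALSE POSITIVE
False positives (alphabetical): koi

Answer: koi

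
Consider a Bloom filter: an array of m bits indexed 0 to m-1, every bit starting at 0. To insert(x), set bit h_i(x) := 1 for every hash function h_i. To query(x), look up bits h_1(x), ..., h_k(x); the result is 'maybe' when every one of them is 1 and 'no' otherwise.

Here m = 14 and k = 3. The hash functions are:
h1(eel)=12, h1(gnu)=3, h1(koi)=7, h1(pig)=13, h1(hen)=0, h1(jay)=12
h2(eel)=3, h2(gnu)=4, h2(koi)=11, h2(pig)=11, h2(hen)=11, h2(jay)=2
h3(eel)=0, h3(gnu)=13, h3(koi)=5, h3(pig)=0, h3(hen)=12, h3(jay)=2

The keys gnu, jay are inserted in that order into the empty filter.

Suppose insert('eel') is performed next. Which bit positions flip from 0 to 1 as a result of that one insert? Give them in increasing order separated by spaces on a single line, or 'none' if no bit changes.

Start: bits=00000000000000
After insert 'gnu': sets bits 3 4 13 -> bits=00011000000001
After insert 'jay': sets bits 2 12 -> bits=00111000000011
insert 'eel' would touch bits 0 3 12; currently bit0=0, bit3=1, bit12=1
Bits that are 0 among those (would change 0->1): 0

Answer: 0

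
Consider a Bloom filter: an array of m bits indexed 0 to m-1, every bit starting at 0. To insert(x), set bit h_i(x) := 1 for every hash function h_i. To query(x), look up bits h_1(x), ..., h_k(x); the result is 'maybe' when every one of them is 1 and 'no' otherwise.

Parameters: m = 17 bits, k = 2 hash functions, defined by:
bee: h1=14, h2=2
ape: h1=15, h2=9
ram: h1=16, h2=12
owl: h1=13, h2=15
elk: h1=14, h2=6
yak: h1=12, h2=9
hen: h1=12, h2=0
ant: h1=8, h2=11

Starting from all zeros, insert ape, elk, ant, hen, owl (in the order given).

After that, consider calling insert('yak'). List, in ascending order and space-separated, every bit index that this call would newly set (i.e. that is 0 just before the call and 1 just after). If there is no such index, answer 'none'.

Answer: none

Derivation:
Start: bits=00000000000000000
After insert 'ape': sets bits 9 15 -> bits=00000000010000010
After insert 'elk': sets bits 6 14 -> bits=00000010010000110
After insert 'ant': sets bits 8 11 -> bits=00000010110100110
After insert 'hen': sets bits 0 12 -> bits=10000010110110110
After insert 'owl': sets bits 13 15 -> bits=10000010110111110
insert 'yak' would touch bits 9 12; currently bit9=1, bit12=1
Bits that are 0 among those (would change 0->1): none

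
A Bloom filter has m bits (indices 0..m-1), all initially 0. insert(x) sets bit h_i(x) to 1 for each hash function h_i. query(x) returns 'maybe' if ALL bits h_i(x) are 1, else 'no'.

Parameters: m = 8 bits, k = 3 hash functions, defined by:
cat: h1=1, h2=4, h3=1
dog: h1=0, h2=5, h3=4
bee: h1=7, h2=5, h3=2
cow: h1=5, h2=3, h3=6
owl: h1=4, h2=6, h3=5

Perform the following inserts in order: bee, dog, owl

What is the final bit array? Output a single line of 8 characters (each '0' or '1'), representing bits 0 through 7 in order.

Answer: 10101111

Derivation:
Start: bits=00000000
After insert 'bee': sets bits 2 5 7 -> bits=00100101
After insert 'dog': sets bits 0 4 5 -> bits=10101101
After insert 'owl': sets bits 4 5 6 -> bits=10101111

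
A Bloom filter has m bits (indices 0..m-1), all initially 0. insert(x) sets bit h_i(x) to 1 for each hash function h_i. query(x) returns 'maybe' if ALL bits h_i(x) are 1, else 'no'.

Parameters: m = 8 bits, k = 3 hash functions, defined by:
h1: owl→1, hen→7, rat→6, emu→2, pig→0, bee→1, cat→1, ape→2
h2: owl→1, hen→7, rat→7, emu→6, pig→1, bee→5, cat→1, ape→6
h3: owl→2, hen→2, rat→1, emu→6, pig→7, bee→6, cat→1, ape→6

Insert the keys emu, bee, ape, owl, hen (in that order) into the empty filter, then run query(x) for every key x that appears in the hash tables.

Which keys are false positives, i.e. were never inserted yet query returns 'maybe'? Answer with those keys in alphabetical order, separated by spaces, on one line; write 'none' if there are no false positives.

Answer: cat rat

Derivation:
Start: bits=00000000
After insert 'emu': sets bits 2 6 -> bits=00100010
After insert 'bee': sets bits 1 5 6 -> bits=01100110
After insert 'ape': sets bits 2 6 -> bits=01100110
After insert 'owl': sets bits 1 2 -> bits=01100110
After insert 'hen': sets bits 2 7 -> bits=01100111
Not inserted: cat pig rat — query each against bits=01100111:
query cat: checks bit1=1 (all 1) -> maybe => FALSE POSITIVE
query pig: checks bit0=0, bit1=1, bit7=1 (has a 0) -> no => not a false positive
query rat: checks bit1=1, bit6=1, bit7=1 (all 1) -> maybe => FALSE POSITIVE
False positives (alphabetical): cat rat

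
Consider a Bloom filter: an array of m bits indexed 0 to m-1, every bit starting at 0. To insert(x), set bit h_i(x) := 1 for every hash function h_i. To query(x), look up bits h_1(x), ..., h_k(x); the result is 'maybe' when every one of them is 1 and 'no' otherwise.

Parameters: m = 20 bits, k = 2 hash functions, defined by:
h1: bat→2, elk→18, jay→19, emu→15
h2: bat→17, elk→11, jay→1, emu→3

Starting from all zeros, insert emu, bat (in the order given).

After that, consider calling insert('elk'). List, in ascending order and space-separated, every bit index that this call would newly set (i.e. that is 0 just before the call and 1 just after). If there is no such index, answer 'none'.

Answer: 11 18

Derivation:
Start: bits=00000000000000000000
After insert 'emu': sets bits 3 15 -> bits=00010000000000010000
After insert 'bat': sets bits 2 17 -> bits=00110000000000010100
insert 'elk' would touch bits 11 18; currently bit11=0, bit18=0
Bits that are 0 among those (would change 0->1): 11 18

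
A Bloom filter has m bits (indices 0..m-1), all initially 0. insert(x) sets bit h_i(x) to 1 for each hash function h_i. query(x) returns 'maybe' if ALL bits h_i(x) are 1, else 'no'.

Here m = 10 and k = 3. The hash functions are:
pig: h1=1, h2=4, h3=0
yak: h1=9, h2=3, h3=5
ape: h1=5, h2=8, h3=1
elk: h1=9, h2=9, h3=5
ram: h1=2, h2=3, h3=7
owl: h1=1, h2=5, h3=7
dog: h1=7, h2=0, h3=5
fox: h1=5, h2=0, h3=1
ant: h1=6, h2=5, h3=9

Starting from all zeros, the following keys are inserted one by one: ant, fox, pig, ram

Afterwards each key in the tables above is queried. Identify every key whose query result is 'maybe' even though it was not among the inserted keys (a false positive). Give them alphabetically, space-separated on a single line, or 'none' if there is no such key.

Answer: dog elk owl yak

Derivation:
Start: bits=0000000000
After insert 'ant': sets bits 5 6 9 -> bits=0000011001
After insert 'fox': sets bits 0 1 5 -> bits=1100011001
After insert 'pig': sets bits 0 1 4 -> bits=1100111001
After insert 'ram': sets bits 2 3 7 -> bits=1111111101
Not inserted: ape dog elk owl yak — query each against bits=1111111101:
query ape: checks bit1=1, bit5=1, bit8=0 (has a 0) -> no => not a false positive
query dog: checks bit0=1, bit5=1, bit7=1 (all 1) -> maybe => FALSE POSITIVE
query elk: checks bit5=1, bit9=1 (all 1) -> maybe => FALSE POSITIVE
query owl: checks bit1=1, bit5=1, bit7=1 (all 1) -> maybe => FALSE POSITIVE
query yak: checks bit3=1, bit5=1, bit9=1 (all 1) -> maybe => FALSE POSITIVE
False positives (alphabetical): dog elk owl yak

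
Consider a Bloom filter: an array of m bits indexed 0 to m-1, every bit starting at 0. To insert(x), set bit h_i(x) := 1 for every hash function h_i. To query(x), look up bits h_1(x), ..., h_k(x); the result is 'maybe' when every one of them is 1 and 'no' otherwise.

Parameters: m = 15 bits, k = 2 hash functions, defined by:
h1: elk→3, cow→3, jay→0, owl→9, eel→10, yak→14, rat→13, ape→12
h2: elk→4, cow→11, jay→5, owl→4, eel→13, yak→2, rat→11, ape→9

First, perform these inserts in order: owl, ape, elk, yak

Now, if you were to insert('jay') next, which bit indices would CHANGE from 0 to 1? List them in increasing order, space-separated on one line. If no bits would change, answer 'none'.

Start: bits=000000000000000
After insert 'owl': sets bits 4 9 -> bits=000010000100000
After insert 'ape': sets bits 9 12 -> bits=000010000100100
After insert 'elk': sets bits 3 4 -> bits=000110000100100
After insert 'yak': sets bits 2 14 -> bits=001110000100101
insert 'jay' would touch bits 0 5; currently bit0=0, bit5=0
Bits that are 0 among those (would change 0->1): 0 5

Answer: 0 5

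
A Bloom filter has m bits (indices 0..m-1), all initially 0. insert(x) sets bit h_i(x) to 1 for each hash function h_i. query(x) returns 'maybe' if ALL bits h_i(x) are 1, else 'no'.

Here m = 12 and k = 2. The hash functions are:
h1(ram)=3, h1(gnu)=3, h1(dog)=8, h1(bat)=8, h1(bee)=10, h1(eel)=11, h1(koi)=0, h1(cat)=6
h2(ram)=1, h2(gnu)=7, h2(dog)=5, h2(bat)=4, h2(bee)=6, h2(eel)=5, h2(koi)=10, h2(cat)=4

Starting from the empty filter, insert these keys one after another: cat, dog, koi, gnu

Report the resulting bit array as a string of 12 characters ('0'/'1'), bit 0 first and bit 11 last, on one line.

Start: bits=000000000000
After insert 'cat': sets bits 4 6 -> bits=000010100000
After insert 'dog': sets bits 5 8 -> bits=000011101000
After insert 'koi': sets bits 0 10 -> bits=100011101010
After insert 'gnu': sets bits 3 7 -> bits=100111111010

Answer: 100111111010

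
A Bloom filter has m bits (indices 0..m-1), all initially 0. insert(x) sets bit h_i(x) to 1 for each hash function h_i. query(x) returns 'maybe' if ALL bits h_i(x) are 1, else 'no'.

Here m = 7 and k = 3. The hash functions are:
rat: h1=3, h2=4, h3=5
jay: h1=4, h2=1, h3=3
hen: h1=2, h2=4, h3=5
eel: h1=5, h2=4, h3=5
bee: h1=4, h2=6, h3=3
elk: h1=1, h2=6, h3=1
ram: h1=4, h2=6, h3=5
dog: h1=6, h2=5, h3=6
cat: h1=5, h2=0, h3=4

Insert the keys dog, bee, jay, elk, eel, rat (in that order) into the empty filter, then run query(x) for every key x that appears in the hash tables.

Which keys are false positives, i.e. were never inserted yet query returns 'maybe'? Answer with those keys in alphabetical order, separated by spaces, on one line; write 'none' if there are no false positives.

Start: bits=0000000
After insert 'dog': sets bits 5 6 -> bits=0000011
After insert 'bee': sets bits 3 4 6 -> bits=0001111
After insert 'jay': sets bits 1 3 4 -> bits=0101111
After insert 'elk': sets bits 1 6 -> bits=0101111
After insert 'eel': sets bits 4 5 -> bits=0101111
After insert 'rat': sets bits 3 4 5 -> bits=0101111
Not inserted: cat hen ram — query each against bits=0101111:
query cat: checks bit0=0, bit4=1, bit5=1 (has a 0) -> no => not a false positive
query hen: checks bit2=0, bit4=1, bit5=1 (has a 0) -> no => not a false positive
query ram: checks bit4=1, bit5=1, bit6=1 (all 1) -> maybe => FALSE POSITIVE
False positives (alphabetical): ram

Answer: ram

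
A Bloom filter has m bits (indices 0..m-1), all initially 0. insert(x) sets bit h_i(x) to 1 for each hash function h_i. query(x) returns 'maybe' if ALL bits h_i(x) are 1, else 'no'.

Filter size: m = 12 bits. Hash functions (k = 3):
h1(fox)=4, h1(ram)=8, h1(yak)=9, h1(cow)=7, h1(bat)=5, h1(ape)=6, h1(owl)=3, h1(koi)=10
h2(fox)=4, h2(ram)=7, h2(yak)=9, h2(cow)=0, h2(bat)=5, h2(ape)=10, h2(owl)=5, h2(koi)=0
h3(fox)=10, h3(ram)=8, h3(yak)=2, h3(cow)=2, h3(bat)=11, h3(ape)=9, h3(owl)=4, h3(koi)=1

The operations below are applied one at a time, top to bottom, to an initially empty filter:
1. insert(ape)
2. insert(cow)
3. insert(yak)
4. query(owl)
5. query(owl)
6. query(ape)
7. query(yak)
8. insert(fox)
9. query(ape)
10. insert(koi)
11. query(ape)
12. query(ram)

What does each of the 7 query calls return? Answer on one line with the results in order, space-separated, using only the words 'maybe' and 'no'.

Answer: no no maybe maybe maybe maybe no

Derivation:
Start: bits=000000000000
Op 1: insert ape -> sets bits 6 9 10 -> bits=000000100110
Op 2: insert cow -> sets bits 0 2 7 -> bits=101000110110
Op 3: insert yak -> sets bits 2 9 -> bits=101000110110
Op 4: query owl -> checks bit3=0, bit4=0, bit5=0 (has a 0) -> no
Op 5: query owl -> checks bit3=0, bit4=0, bit5=0 (has a 0) -> no
Op 6: query ape -> checks bit6=1, bit9=1, bit10=1 (all 1) -> maybe
Op 7: query yak -> checks bit2=1, bit9=1 (all 1) -> maybe
Op 8: insert fox -> sets bits 4 10 -> bits=101010110110
Op 9: query ape -> checks bit6=1, bit9=1, bit10=1 (all 1) -> maybe
Op 10: insert koi -> sets bits 0 1 10 -> bits=111010110110
Op 11: query ape -> checks bit6=1, bit9=1, bit10=1 (all 1) -> maybe
Op 12: query ram -> checks bit7=1, bit8=0 (has a 0) -> no
Query results in order: no no maybe maybe maybe maybe no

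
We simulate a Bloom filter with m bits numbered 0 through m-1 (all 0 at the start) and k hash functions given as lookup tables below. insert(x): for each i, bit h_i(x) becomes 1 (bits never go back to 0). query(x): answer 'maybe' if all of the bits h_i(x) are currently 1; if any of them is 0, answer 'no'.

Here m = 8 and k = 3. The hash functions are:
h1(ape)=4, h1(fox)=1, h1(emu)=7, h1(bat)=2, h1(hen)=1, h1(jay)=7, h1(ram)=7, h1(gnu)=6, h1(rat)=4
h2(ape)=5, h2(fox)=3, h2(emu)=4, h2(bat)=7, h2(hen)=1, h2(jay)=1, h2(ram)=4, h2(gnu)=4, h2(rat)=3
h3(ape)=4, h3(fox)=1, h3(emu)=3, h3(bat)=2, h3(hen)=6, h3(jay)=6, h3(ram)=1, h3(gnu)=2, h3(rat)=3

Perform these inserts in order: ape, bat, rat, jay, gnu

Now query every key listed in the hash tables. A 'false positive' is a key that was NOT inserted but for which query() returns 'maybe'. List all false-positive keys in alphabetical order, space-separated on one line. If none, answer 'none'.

Start: bits=00000000
After insert 'ape': sets bits 4 5 -> bits=00001100
After insert 'bat': sets bits 2 7 -> bits=00101101
After insert 'rat': sets bits 3 4 -> bits=00111101
After insert 'jay': sets bits 1 6 7 -> bits=01111111
After insert 'gnu': sets bits 2 4 6 -> bits=01111111
Not inserted: emu fox hen ram — query each against bits=01111111:
query emu: checks bit3=1, bit4=1, bit7=1 (all 1) -> maybe => FALSE POSITIVE
query fox: checks bit1=1, bit3=1 (all 1) -> maybe => FALSE POSITIVE
query hen: checks bit1=1, bit6=1 (all 1) -> maybe => FALSE POSITIVE
query ram: checks bit1=1, bit4=1, bit7=1 (all 1) -> maybe => FALSE POSITIVE
False positives (alphabetical): emu fox hen ram

Answer: emu fox hen ram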